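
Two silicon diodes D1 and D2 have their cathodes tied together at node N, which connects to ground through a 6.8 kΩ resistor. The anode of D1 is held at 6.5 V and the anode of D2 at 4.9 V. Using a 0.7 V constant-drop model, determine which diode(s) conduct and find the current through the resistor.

Assume both conduct. Then node N would need to be at both 6.5−0.7 = 5.8 V and 4.9−0.7 = 4.2 V, which is impossible.
Assume only D1 conducts: V_N = 6.5 − 0.7 = 5.8 V, so I_R = 5.8/6.8 = 0.853 mA.
Check D2: its anode-to-cathode voltage is 4.9 − 5.8 = -0.9 V < 0.7 V, so it is off. The assumption is consistent.

Only D1 conducts; I_R ≈ 0.85 mA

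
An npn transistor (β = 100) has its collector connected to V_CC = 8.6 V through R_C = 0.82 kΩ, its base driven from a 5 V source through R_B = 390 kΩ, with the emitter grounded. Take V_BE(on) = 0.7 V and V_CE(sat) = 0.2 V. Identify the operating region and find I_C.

active; I_C ≈ 1.1 mA

Assume active. Base-emitter loop: I_B = (V_BB − V_BE)/R_B = (5 − 0.7)/390 = 0.011 mA.
I_C = β·I_B = 100×0.011 = 1.1 mA.
V_CE = V_CC − I_C·R_C = 8.6 − 1.1×0.82 = 7.7 V > V_CE(sat), so the active-region assumption holds.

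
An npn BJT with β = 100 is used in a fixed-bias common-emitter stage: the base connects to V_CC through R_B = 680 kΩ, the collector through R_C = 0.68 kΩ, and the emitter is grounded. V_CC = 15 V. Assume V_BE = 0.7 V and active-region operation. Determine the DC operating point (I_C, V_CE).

Base loop: V_CC = I_B·R_B + V_BE, so I_B = (15 − 0.7)/680 kΩ = 0.021 mA.
In the active region I_C = β·I_B = 100 × 0.021 = 2.1 mA.
Collector loop: V_CE = V_CC − I_C·R_C = 15 − 2.1×0.68 = 13.6 V.
Since V_CE = 13.6 V > V_CE(sat) ≈ 0.2 V, the transistor is in the active region as assumed.

I_C ≈ 2.1 mA, V_CE ≈ 14 V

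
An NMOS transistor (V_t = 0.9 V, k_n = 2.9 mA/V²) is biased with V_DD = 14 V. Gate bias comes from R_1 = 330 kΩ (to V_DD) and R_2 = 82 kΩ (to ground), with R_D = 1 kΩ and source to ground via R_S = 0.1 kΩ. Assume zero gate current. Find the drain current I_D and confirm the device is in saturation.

V_G = V_DD·R_2/(R_1+R_2) = 14×82/412 = 2.79 V.
Assume saturation: I_D = (k_n/2)(V_GS − V_t)² with V_GS = V_G − I_D·R_S = 2.79 − 0.1·I_D.
Substituting gives 0.0145·I_D² − 1.55·I_D + 5.16 = 0, with roots I_D = 3.45 or 103 mA.
The root I_D = 103 mA gives V_GS = -7.54 V ≤ V_t, so take I_D = 3.45 mA.
Then V_GS = 2.44 V and V_DS = V_DD − I_D(R_D+R_S) = 14 − 3.45×1.1 = 10.2 V.
Saturation requires V_DS ≥ V_GS − V_t = 1.54 V; 10.2 ≥ 1.54 ✓.

I_D ≈ 3.4 mA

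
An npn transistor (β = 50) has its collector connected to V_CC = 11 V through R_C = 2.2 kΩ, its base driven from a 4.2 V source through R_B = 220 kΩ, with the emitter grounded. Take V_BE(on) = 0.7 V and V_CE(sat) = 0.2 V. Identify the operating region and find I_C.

active; I_C ≈ 0.8 mA

Assume active. Base-emitter loop: I_B = (V_BB − V_BE)/R_B = (4.2 − 0.7)/220 = 0.0159 mA.
I_C = β·I_B = 50×0.0159 = 0.795 mA.
V_CE = V_CC − I_C·R_C = 11 − 0.795×2.2 = 9.25 V > V_CE(sat), so the active-region assumption holds.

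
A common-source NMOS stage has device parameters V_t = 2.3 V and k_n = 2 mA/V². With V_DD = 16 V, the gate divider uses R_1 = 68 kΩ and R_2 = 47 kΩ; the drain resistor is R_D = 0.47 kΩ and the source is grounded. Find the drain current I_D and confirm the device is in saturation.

I_D ≈ 18 mA

V_G = V_DD·R_2/(R_1+R_2) = 16×47/115 = 6.54 V. With the source grounded, V_GS = V_G = 6.54 V.
Assume saturation: I_D = (k_n/2)(V_GS − V_t)² = (2/2)×(6.54 − 2.3)² = 1×4.24² = 18 mA.
V_DS = V_DD − I_D·R_D = 16 − 18×0.47 = 7.55 V.
Saturation requires V_DS ≥ V_GS − V_t = 4.24 V; 7.55 ≥ 4.24 ✓.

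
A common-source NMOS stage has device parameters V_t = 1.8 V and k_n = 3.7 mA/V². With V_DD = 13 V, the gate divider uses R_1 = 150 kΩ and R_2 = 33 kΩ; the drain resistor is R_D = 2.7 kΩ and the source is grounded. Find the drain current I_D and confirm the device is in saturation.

I_D ≈ 0.55 mA

V_G = V_DD·R_2/(R_1+R_2) = 13×33/183 = 2.34 V. With the source grounded, V_GS = V_G = 2.34 V.
Assume saturation: I_D = (k_n/2)(V_GS − V_t)² = (3.7/2)×(2.34 − 1.8)² = 1.85×0.544² = 0.548 mA.
V_DS = V_DD − I_D·R_D = 13 − 0.548×2.7 = 11.5 V.
Saturation requires V_DS ≥ V_GS − V_t = 0.544 V; 11.5 ≥ 0.544 ✓.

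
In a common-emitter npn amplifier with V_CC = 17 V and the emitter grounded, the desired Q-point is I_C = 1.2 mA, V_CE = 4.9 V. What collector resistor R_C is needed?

R_C ≈ 10 kΩ

Collector loop: V_CC = I_C·R_C + V_CE.
R_C = (V_CC − V_CE)/I_C = (17 − 4.9)/1.2 = 10.1 kΩ.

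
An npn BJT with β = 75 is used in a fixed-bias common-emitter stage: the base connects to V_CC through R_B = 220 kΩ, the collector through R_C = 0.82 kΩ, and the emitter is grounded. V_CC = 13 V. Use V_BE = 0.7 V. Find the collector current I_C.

Base loop: V_CC = I_B·R_B + V_BE, so I_B = (13 − 0.7)/220 kΩ = 0.0559 mA.
In the active region I_C = β·I_B = 75 × 0.0559 = 4.19 mA.
Collector loop: V_CE = V_CC − I_C·R_C = 13 − 4.19×0.82 = 9.56 V.
Since V_CE = 9.56 V > V_CE(sat) ≈ 0.2 V, the transistor is in the active region as assumed.

I_C ≈ 4.2 mA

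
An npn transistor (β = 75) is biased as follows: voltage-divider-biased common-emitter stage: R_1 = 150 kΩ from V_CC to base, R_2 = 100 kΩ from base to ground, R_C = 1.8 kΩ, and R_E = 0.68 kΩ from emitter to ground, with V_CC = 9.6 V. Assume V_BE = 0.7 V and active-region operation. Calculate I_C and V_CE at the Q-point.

I_C ≈ 2.1 mA, V_CE ≈ 4.4 V

Thevenize the base divider: V_Th = V_CC·R_2/(R_1+R_2) = 9.6×100/250 = 3.84 V, R_Th = R_1‖R_2 = 60 kΩ.
Base-emitter loop: V_Th = I_B·R_Th + V_BE + (β+1)I_B·R_E, so I_B = (3.84 − 0.7) / (60 + 76×0.68) = 0.0281 mA.
I_C = β·I_B = 75×0.0281 = 2.11 mA, and I_E = (β+1)I_B = 2.14 mA.
V_CE = V_CC − I_C·R_C − I_E·R_E = 9.6 − 2.11×1.8 − 2.14×0.68 = 4.35 V.
V_CE = 4.35 V > 0.2 V confirms active-region operation.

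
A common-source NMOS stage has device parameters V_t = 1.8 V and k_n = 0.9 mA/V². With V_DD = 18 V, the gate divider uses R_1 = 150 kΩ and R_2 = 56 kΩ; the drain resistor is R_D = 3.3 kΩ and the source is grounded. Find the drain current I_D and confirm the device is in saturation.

V_G = V_DD·R_2/(R_1+R_2) = 18×56/206 = 4.89 V. With the source grounded, V_GS = V_G = 4.89 V.
Assume saturation: I_D = (k_n/2)(V_GS − V_t)² = (0.9/2)×(4.89 − 1.8)² = 0.45×3.09² = 4.31 mA.
V_DS = V_DD − I_D·R_D = 18 − 4.31×3.3 = 3.79 V.
Saturation requires V_DS ≥ V_GS − V_t = 3.09 V; 3.79 ≥ 3.09 ✓.

I_D ≈ 4.3 mA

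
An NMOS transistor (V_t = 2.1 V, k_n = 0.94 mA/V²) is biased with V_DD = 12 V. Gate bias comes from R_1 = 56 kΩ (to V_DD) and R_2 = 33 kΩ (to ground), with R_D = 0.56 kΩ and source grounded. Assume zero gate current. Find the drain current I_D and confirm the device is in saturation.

V_G = V_DD·R_2/(R_1+R_2) = 12×33/89 = 4.45 V. With the source grounded, V_GS = V_G = 4.45 V.
Assume saturation: I_D = (k_n/2)(V_GS − V_t)² = (0.94/2)×(4.45 − 2.1)² = 0.47×2.35² = 2.59 mA.
V_DS = V_DD − I_D·R_D = 12 − 2.59×0.56 = 10.5 V.
Saturation requires V_DS ≥ V_GS − V_t = 2.35 V; 10.5 ≥ 2.35 ✓.

I_D ≈ 2.6 mA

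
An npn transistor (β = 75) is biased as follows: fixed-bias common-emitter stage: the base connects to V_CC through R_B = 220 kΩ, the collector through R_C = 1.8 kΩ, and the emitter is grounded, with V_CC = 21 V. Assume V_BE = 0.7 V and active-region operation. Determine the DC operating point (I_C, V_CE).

I_C ≈ 6.9 mA, V_CE ≈ 8.5 V

Base loop: V_CC = I_B·R_B + V_BE, so I_B = (21 − 0.7)/220 kΩ = 0.0923 mA.
In the active region I_C = β·I_B = 75 × 0.0923 = 6.92 mA.
Collector loop: V_CE = V_CC − I_C·R_C = 21 − 6.92×1.8 = 8.54 V.
Since V_CE = 8.54 V > V_CE(sat) ≈ 0.2 V, the transistor is in the active region as assumed.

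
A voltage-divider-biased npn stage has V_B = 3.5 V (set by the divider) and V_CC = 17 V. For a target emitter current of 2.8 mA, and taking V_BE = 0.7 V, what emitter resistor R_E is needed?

R_E ≈ 1 kΩ

V_E = V_B − V_BE = 3.5 − 0.7 = 2.8 V.
R_E = V_E / I_E = 2.8 / 2.8 = 1 kΩ.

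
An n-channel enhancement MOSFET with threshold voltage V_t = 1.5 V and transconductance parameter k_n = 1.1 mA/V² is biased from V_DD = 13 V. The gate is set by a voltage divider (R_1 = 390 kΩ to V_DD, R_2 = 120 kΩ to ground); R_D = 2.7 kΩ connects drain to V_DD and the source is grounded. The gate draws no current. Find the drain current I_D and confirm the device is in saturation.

V_G = V_DD·R_2/(R_1+R_2) = 13×120/510 = 3.06 V. With the source grounded, V_GS = V_G = 3.06 V.
Assume saturation: I_D = (k_n/2)(V_GS − V_t)² = (1.1/2)×(3.06 − 1.5)² = 0.55×1.56² = 1.34 mA.
V_DS = V_DD − I_D·R_D = 13 − 1.34×2.7 = 9.39 V.
Saturation requires V_DS ≥ V_GS − V_t = 1.56 V; 9.39 ≥ 1.56 ✓.

I_D ≈ 1.3 mA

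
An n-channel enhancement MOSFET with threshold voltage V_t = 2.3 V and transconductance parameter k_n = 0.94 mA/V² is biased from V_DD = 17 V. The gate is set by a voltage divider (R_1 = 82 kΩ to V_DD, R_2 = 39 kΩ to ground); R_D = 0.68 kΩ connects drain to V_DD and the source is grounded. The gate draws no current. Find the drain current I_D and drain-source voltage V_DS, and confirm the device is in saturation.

I_D ≈ 4.8 mA, V_DS ≈ 14 V

V_G = V_DD·R_2/(R_1+R_2) = 17×39/121 = 5.48 V. With the source grounded, V_GS = V_G = 5.48 V.
Assume saturation: I_D = (k_n/2)(V_GS − V_t)² = (0.94/2)×(5.48 − 2.3)² = 0.47×3.18² = 4.75 mA.
V_DS = V_DD − I_D·R_D = 17 − 4.75×0.68 = 13.8 V.
Saturation requires V_DS ≥ V_GS − V_t = 3.18 V; 13.8 ≥ 3.18 ✓.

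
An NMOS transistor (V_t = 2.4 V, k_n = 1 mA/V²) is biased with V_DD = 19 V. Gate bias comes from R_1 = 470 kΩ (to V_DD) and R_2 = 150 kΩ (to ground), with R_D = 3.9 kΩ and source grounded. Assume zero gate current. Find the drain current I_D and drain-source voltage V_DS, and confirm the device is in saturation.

V_G = V_DD·R_2/(R_1+R_2) = 19×150/620 = 4.6 V. With the source grounded, V_GS = V_G = 4.6 V.
Assume saturation: I_D = (k_n/2)(V_GS − V_t)² = (1/2)×(4.6 − 2.4)² = 0.5×2.2² = 2.41 mA.
V_DS = V_DD − I_D·R_D = 19 − 2.41×3.9 = 9.59 V.
Saturation requires V_DS ≥ V_GS − V_t = 2.2 V; 9.59 ≥ 2.2 ✓.

I_D ≈ 2.4 mA, V_DS ≈ 9.6 V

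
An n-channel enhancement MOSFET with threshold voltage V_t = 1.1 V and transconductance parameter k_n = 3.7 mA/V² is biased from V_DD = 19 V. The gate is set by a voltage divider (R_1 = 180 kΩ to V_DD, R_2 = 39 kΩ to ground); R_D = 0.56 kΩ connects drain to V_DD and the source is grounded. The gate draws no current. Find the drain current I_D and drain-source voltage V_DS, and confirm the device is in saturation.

V_G = V_DD·R_2/(R_1+R_2) = 19×39/219 = 3.38 V. With the source grounded, V_GS = V_G = 3.38 V.
Assume saturation: I_D = (k_n/2)(V_GS − V_t)² = (3.7/2)×(3.38 − 1.1)² = 1.85×2.28² = 9.65 mA.
V_DS = V_DD − I_D·R_D = 19 − 9.65×0.56 = 13.6 V.
Saturation requires V_DS ≥ V_GS − V_t = 2.28 V; 13.6 ≥ 2.28 ✓.

I_D ≈ 9.6 mA, V_DS ≈ 14 V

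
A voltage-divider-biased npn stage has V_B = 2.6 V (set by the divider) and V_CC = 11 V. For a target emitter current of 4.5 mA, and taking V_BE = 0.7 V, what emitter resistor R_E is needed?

V_E = V_B − V_BE = 2.6 − 0.7 = 1.9 V.
R_E = V_E / I_E = 1.9 / 4.5 = 0.422 kΩ.

R_E ≈ 0.42 kΩ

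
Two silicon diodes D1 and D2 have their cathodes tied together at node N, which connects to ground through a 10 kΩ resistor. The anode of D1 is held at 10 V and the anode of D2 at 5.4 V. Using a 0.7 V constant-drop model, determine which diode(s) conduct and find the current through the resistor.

Only D1 conducts; I_R ≈ 0.93 mA

Assume both conduct. Then node N would need to be at both 10−0.7 = 9.3 V and 5.4−0.7 = 4.7 V, which is impossible.
Assume only D1 conducts: V_N = 10 − 0.7 = 9.3 V, so I_R = 9.3/10 = 0.93 mA.
Check D2: its anode-to-cathode voltage is 5.4 − 9.3 = -3.9 V < 0.7 V, so it is off. The assumption is consistent.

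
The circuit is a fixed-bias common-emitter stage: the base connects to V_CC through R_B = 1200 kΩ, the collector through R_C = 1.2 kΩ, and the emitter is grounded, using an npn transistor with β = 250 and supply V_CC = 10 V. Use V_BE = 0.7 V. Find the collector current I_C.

Base loop: V_CC = I_B·R_B + V_BE, so I_B = (10 − 0.7)/1200 kΩ = 0.00775 mA.
In the active region I_C = β·I_B = 250 × 0.00775 = 1.94 mA.
Collector loop: V_CE = V_CC − I_C·R_C = 10 − 1.94×1.2 = 7.67 V.
Since V_CE = 7.67 V > V_CE(sat) ≈ 0.2 V, the transistor is in the active region as assumed.

I_C ≈ 1.9 mA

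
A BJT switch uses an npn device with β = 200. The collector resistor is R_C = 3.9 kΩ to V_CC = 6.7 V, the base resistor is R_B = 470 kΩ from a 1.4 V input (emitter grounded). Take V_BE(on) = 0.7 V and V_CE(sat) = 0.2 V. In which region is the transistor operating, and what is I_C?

active; I_C ≈ 0.3 mA

Assume active. Base-emitter loop: I_B = (V_BB − V_BE)/R_B = (1.4 − 0.7)/470 = 0.00149 mA.
I_C = β·I_B = 200×0.00149 = 0.298 mA.
V_CE = V_CC − I_C·R_C = 6.7 − 0.298×3.9 = 5.54 V > V_CE(sat), so the active-region assumption holds.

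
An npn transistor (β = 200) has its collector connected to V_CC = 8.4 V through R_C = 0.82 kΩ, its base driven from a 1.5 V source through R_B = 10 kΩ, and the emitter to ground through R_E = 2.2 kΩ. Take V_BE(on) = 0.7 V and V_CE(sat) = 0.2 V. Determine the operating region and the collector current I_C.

active; I_C ≈ 0.35 mA

Assume active. Base-emitter loop: I_B = (V_BB − V_BE)/(R_B + (β+1)R_E) = (1.5 − 0.7)/(10 + 201×2.2) = 0.00177 mA.
I_C = β·I_B = 200×0.00177 = 0.354 mA.
V_CE = V_CC − I_C·R_C − I_E·R_E = 8.4 − 0.354×0.82 − 0.356×2.2 = 7.33 V > V_CE(sat), so the active-region assumption holds.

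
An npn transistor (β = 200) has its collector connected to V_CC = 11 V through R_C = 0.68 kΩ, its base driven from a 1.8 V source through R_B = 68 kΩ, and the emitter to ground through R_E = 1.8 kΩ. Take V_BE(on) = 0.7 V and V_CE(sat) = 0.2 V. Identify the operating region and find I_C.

active; I_C ≈ 0.51 mA

Assume active. Base-emitter loop: I_B = (V_BB − V_BE)/(R_B + (β+1)R_E) = (1.8 − 0.7)/(68 + 201×1.8) = 0.00256 mA.
I_C = β·I_B = 200×0.00256 = 0.512 mA.
V_CE = V_CC − I_C·R_C − I_E·R_E = 11 − 0.512×0.68 − 0.514×1.8 = 9.73 V > V_CE(sat), so the active-region assumption holds.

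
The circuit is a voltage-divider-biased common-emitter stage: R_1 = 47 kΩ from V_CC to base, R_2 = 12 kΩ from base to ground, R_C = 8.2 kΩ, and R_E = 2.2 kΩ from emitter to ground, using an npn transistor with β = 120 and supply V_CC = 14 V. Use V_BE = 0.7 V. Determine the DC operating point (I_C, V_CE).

I_C ≈ 0.93 mA, V_CE ≈ 4.3 V

Thevenize the base divider: V_Th = V_CC·R_2/(R_1+R_2) = 14×12/59 = 2.85 V, R_Th = R_1‖R_2 = 9.56 kΩ.
Base-emitter loop: V_Th = I_B·R_Th + V_BE + (β+1)I_B·R_E, so I_B = (2.85 − 0.7) / (9.56 + 121×2.2) = 0.00779 mA.
I_C = β·I_B = 120×0.00779 = 0.934 mA, and I_E = (β+1)I_B = 0.942 mA.
V_CE = V_CC − I_C·R_C − I_E·R_E = 14 − 0.934×8.2 − 0.942×2.2 = 4.26 V.
V_CE = 4.26 V > 0.2 V confirms active-region operation.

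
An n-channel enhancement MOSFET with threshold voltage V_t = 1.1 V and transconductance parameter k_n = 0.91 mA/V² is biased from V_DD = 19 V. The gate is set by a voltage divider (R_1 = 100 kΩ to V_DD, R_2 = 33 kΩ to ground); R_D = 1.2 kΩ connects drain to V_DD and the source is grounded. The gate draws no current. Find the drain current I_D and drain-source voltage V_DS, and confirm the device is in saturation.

I_D ≈ 5.9 mA, V_DS ≈ 12 V

V_G = V_DD·R_2/(R_1+R_2) = 19×33/133 = 4.71 V. With the source grounded, V_GS = V_G = 4.71 V.
Assume saturation: I_D = (k_n/2)(V_GS − V_t)² = (0.91/2)×(4.71 − 1.1)² = 0.455×3.61² = 5.94 mA.
V_DS = V_DD − I_D·R_D = 19 − 5.94×1.2 = 11.9 V.
Saturation requires V_DS ≥ V_GS − V_t = 3.61 V; 11.9 ≥ 3.61 ✓.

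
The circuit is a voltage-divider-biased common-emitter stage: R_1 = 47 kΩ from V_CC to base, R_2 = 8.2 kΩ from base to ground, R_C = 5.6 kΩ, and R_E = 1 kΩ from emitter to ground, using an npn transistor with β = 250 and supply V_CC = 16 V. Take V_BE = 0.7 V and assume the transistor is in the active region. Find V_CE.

V_CE ≈ 5.3 V

Thevenize the base divider: V_Th = V_CC·R_2/(R_1+R_2) = 16×8.2/55.2 = 2.38 V, R_Th = R_1‖R_2 = 6.98 kΩ.
Base-emitter loop: V_Th = I_B·R_Th + V_BE + (β+1)I_B·R_E, so I_B = (2.38 − 0.7) / (6.98 + 251×1) = 0.0065 mA.
I_C = β·I_B = 250×0.0065 = 1.62 mA, and I_E = (β+1)I_B = 1.63 mA.
V_CE = V_CC − I_C·R_C − I_E·R_E = 16 − 1.62×5.6 − 1.63×1 = 5.27 V.
V_CE = 5.27 V > 0.2 V confirms active-region operation.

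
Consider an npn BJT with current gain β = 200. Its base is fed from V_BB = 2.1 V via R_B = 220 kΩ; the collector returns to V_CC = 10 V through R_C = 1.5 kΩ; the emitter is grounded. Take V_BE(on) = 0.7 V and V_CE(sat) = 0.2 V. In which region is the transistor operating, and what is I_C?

active; I_C ≈ 1.3 mA

Assume active. Base-emitter loop: I_B = (V_BB − V_BE)/R_B = (2.1 − 0.7)/220 = 0.00636 mA.
I_C = β·I_B = 200×0.00636 = 1.27 mA.
V_CE = V_CC − I_C·R_C = 10 − 1.27×1.5 = 8.09 V > V_CE(sat), so the active-region assumption holds.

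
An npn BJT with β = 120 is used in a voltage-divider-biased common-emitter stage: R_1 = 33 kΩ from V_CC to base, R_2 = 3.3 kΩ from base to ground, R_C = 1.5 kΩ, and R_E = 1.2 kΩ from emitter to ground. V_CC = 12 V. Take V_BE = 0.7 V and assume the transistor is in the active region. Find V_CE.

V_CE ≈ 11 V

Thevenize the base divider: V_Th = V_CC·R_2/(R_1+R_2) = 12×3.3/36.3 = 1.09 V, R_Th = R_1‖R_2 = 3 kΩ.
Base-emitter loop: V_Th = I_B·R_Th + V_BE + (β+1)I_B·R_E, so I_B = (1.09 − 0.7) / (3 + 121×1.2) = 0.00264 mA.
I_C = β·I_B = 120×0.00264 = 0.317 mA, and I_E = (β+1)I_B = 0.319 mA.
V_CE = V_CC − I_C·R_C − I_E·R_E = 12 − 0.317×1.5 − 0.319×1.2 = 11.1 V.
V_CE = 11.1 V > 0.2 V confirms active-region operation.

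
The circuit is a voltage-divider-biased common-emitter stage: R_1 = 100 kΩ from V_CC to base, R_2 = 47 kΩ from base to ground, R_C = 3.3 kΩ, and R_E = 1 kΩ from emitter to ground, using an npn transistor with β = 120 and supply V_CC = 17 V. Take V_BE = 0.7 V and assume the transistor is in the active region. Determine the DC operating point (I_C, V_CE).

I_C ≈ 3.7 mA, V_CE ≈ 1 V

Thevenize the base divider: V_Th = V_CC·R_2/(R_1+R_2) = 17×47/147 = 5.44 V, R_Th = R_1‖R_2 = 32 kΩ.
Base-emitter loop: V_Th = I_B·R_Th + V_BE + (β+1)I_B·R_E, so I_B = (5.44 − 0.7) / (32 + 121×1) = 0.031 mA.
I_C = β·I_B = 120×0.031 = 3.71 mA, and I_E = (β+1)I_B = 3.75 mA.
V_CE = V_CC − I_C·R_C − I_E·R_E = 17 − 3.71×3.3 − 3.75×1 = 0.996 V.
V_CE = 0.996 V > 0.2 V confirms active-region operation.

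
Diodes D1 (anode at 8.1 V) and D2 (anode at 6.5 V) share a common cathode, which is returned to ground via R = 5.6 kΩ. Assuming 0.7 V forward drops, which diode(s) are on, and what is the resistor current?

Assume both conduct. Then node N would need to be at both 8.1−0.7 = 7.4 V and 6.5−0.7 = 5.8 V, which is impossible.
Assume only D1 conducts: V_N = 8.1 − 0.7 = 7.4 V, so I_R = 7.4/5.6 = 1.32 mA.
Check D2: its anode-to-cathode voltage is 6.5 − 7.4 = -0.9 V < 0.7 V, so it is off. The assumption is consistent.

Only D1 conducts; I_R ≈ 1.3 mA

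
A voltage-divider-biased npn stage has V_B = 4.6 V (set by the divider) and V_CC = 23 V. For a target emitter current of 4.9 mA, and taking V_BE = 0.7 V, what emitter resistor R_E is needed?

R_E ≈ 0.8 kΩ

V_E = V_B − V_BE = 4.6 − 0.7 = 3.9 V.
R_E = V_E / I_E = 3.9 / 4.9 = 0.796 kΩ.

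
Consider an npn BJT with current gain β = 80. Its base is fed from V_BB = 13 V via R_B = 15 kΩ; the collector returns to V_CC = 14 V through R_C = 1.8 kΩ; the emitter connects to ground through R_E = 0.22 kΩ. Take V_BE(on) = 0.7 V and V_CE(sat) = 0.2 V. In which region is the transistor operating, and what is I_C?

Assume active: I_B = (13 − 0.7)/(15 + 81×0.22) = 0.375 mA, I_C = β·I_B = 30 mA.
Then V_CE = 14 − 30×1.8 − 30.4×0.22 = -46.6 V < 0.2 V — the active assumption fails.
Re-solve with V_CE = 0.2 V. KCL at the emitter: V_E/R_E = (V_BB−0.7−V_E)/R_B + (V_CC−0.2−V_E)/R_C, giving V_E = 1.64 V.
I_C = (V_CC − 0.2 − V_E)/R_C = (13.8 − 1.64)/1.8 = 6.75 mA.
Check: I_B = (12.3 − 1.64)/15 = 0.711 mA, and β·I_B = 56.8 mA > I_C, confirming saturation.

saturation; I_C ≈ 6.8 mA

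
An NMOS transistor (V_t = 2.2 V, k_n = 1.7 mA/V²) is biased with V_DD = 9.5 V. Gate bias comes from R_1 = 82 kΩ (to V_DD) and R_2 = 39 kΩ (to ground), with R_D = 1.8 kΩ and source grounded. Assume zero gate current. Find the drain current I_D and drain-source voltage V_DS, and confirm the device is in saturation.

V_G = V_DD·R_2/(R_1+R_2) = 9.5×39/121 = 3.06 V. With the source grounded, V_GS = V_G = 3.06 V.
Assume saturation: I_D = (k_n/2)(V_GS − V_t)² = (1.7/2)×(3.06 − 2.2)² = 0.85×0.862² = 0.632 mA.
V_DS = V_DD − I_D·R_D = 9.5 − 0.632×1.8 = 8.36 V.
Saturation requires V_DS ≥ V_GS − V_t = 0.862 V; 8.36 ≥ 0.862 ✓.

I_D ≈ 0.63 mA, V_DS ≈ 8.4 V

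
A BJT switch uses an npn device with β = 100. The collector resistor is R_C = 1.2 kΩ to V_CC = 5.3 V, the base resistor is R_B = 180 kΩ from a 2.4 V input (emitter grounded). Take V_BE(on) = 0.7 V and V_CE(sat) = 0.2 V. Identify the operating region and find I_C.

Assume active. Base-emitter loop: I_B = (V_BB − V_BE)/R_B = (2.4 − 0.7)/180 = 0.00944 mA.
I_C = β·I_B = 100×0.00944 = 0.944 mA.
V_CE = V_CC − I_C·R_C = 5.3 − 0.944×1.2 = 4.17 V > V_CE(sat), so the active-region assumption holds.

active; I_C ≈ 0.94 mA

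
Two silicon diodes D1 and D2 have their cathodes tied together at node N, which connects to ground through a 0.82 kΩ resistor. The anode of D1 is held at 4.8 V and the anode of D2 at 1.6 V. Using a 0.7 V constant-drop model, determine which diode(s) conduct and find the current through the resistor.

Only D1 conducts; I_R ≈ 5 mA

Assume both conduct. Then node N would need to be at both 4.8−0.7 = 4.1 V and 1.6−0.7 = 0.9 V, which is impossible.
Assume only D1 conducts: V_N = 4.8 − 0.7 = 4.1 V, so I_R = 4.1/0.82 = 5 mA.
Check D2: its anode-to-cathode voltage is 1.6 − 4.1 = -2.5 V < 0.7 V, so it is off. The assumption is consistent.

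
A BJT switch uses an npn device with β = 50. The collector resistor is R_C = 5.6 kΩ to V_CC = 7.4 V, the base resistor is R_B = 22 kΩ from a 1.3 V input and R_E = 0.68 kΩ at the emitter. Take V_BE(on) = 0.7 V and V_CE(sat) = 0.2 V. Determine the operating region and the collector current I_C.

active; I_C ≈ 0.53 mA

Assume active. Base-emitter loop: I_B = (V_BB − V_BE)/(R_B + (β+1)R_E) = (1.3 − 0.7)/(22 + 51×0.68) = 0.0106 mA.
I_C = β·I_B = 50×0.0106 = 0.529 mA.
V_CE = V_CC − I_C·R_C − I_E·R_E = 7.4 − 0.529×5.6 − 0.54×0.68 = 4.07 V > V_CE(sat), so the active-region assumption holds.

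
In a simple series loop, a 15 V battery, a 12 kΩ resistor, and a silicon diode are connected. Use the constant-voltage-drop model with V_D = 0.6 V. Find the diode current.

I ≈ 1.2 mA

KVL around the loop: 15 = V_D + I·R = 0.6 + I × 12 kΩ.
So I = (15 − 0.6) / 12 kΩ = 14.4 / 12 = 1.2 mA.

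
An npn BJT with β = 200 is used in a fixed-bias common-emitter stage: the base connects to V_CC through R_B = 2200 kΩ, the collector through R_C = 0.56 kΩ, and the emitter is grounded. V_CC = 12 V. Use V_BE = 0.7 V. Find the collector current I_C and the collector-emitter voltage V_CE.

Base loop: V_CC = I_B·R_B + V_BE, so I_B = (12 − 0.7)/2200 kΩ = 0.00514 mA.
In the active region I_C = β·I_B = 200 × 0.00514 = 1.03 mA.
Collector loop: V_CE = V_CC − I_C·R_C = 12 − 1.03×0.56 = 11.4 V.
Since V_CE = 11.4 V > V_CE(sat) ≈ 0.2 V, the transistor is in the active region as assumed.

I_C ≈ 1 mA, V_CE ≈ 11 V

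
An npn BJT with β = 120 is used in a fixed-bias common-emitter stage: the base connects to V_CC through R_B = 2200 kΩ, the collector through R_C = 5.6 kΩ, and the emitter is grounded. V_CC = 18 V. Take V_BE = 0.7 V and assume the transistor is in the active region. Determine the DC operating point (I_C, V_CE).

I_C ≈ 0.94 mA, V_CE ≈ 13 V

Base loop: V_CC = I_B·R_B + V_BE, so I_B = (18 − 0.7)/2200 kΩ = 0.00786 mA.
In the active region I_C = β·I_B = 120 × 0.00786 = 0.944 mA.
Collector loop: V_CE = V_CC − I_C·R_C = 18 − 0.944×5.6 = 12.7 V.
Since V_CE = 12.7 V > V_CE(sat) ≈ 0.2 V, the transistor is in the active region as assumed.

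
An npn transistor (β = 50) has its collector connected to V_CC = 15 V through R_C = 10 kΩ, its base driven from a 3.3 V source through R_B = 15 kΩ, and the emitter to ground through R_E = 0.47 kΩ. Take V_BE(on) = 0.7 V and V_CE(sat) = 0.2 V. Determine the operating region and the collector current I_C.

Assume active: I_B = (3.3 − 0.7)/(15 + 51×0.47) = 0.0667 mA, I_C = β·I_B = 3.34 mA.
Then V_CE = 15 − 3.34×10 − 3.4×0.47 = -20 V < 0.2 V — the active assumption fails.
Re-solve with V_CE = 0.2 V. KCL at the emitter: V_E/R_E = (V_BB−0.7−V_E)/R_B + (V_CC−0.2−V_E)/R_C, giving V_E = 0.721 V.
I_C = (V_CC − 0.2 − V_E)/R_C = (14.8 − 0.721)/10 = 1.41 mA.
Check: I_B = (2.6 − 0.721)/15 = 0.125 mA, and β·I_B = 6.26 mA > I_C, confirming saturation.

saturation; I_C ≈ 1.4 mA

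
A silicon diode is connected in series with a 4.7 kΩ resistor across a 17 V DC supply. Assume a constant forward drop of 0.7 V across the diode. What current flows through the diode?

KVL around the loop: 17 = V_D + I·R = 0.7 + I × 4.7 kΩ.
So I = (17 − 0.7) / 4.7 kΩ = 16.3 / 4.7 = 3.47 mA.

I ≈ 3.5 mA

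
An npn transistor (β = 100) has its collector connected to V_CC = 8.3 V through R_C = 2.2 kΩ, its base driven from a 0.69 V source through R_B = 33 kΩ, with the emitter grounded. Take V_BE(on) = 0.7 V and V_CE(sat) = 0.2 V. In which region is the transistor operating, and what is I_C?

V_BB = 0.69 V ≤ V_BE(on) = 0.7 V, so the base-emitter junction is not forward biased.
The transistor is in cutoff: I_B = I_C = 0.

cutoff; I_C ≈ 0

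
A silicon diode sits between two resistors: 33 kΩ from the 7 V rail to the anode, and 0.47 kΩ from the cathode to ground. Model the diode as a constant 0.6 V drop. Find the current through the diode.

I ≈ 0.19 mA

The two resistors are in series with the diode, so KVL gives 7 = I·33 + 0.6 + I·0.47.
I = (7 − 0.6) / (33 + 0.47) kΩ = 6.4 / 33.5 = 0.191 mA.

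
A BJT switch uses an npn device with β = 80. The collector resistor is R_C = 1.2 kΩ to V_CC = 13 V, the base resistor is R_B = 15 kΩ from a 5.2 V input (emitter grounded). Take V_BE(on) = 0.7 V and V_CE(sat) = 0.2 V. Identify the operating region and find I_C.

Assume active: I_B = (5.2 − 0.7)/15 = 0.3 mA, giving I_C = β·I_B = 24 mA.
But then V_CE = 13 − 24×1.2 = -15.8 V < V_CE(sat) = 0.2 V — impossible in the active region.
So the transistor is saturated. With V_CE = 0.2 V, I_C = (V_CC − 0.2)/R_C = 12.8/1.2 = 10.7 mA.
Check: β·I_B = 24 mA > I_C = 10.7 mA, confirming saturation.

saturation; I_C ≈ 11 mA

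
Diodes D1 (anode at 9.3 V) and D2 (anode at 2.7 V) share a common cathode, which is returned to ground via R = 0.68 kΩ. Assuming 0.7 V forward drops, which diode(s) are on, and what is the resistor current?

Only D1 conducts; I_R ≈ 13 mA

Assume both conduct. Then node N would need to be at both 9.3−0.7 = 8.6 V and 2.7−0.7 = 2 V, which is impossible.
Assume only D1 conducts: V_N = 9.3 − 0.7 = 8.6 V, so I_R = 8.6/0.68 = 12.6 mA.
Check D2: its anode-to-cathode voltage is 2.7 − 8.6 = -5.9 V < 0.7 V, so it is off. The assumption is consistent.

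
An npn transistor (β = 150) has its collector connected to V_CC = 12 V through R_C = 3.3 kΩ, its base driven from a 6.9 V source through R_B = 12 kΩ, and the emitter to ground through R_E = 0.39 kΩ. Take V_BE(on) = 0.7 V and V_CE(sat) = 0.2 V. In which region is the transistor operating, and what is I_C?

Assume active: I_B = (6.9 − 0.7)/(12 + 151×0.39) = 0.0875 mA, I_C = β·I_B = 13.1 mA.
Then V_CE = 12 − 13.1×3.3 − 13.2×0.39 = -36.4 V < 0.2 V — the active assumption fails.
Re-solve with V_CE = 0.2 V. KCL at the emitter: V_E/R_E = (V_BB−0.7−V_E)/R_B + (V_CC−0.2−V_E)/R_C, giving V_E = 1.39 V.
I_C = (V_CC − 0.2 − V_E)/R_C = (11.8 − 1.39)/3.3 = 3.16 mA.
Check: I_B = (6.2 − 1.39)/12 = 0.401 mA, and β·I_B = 60.2 mA > I_C, confirming saturation.

saturation; I_C ≈ 3.2 mA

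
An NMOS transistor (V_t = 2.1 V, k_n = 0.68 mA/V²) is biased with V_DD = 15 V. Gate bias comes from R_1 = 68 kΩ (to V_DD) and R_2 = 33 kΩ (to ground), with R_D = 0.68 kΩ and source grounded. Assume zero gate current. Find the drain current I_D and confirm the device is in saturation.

V_G = V_DD·R_2/(R_1+R_2) = 15×33/101 = 4.9 V. With the source grounded, V_GS = V_G = 4.9 V.
Assume saturation: I_D = (k_n/2)(V_GS − V_t)² = (0.68/2)×(4.9 − 2.1)² = 0.34×2.8² = 2.67 mA.
V_DS = V_DD − I_D·R_D = 15 − 2.67×0.68 = 13.2 V.
Saturation requires V_DS ≥ V_GS − V_t = 2.8 V; 13.2 ≥ 2.8 ✓.

I_D ≈ 2.7 mA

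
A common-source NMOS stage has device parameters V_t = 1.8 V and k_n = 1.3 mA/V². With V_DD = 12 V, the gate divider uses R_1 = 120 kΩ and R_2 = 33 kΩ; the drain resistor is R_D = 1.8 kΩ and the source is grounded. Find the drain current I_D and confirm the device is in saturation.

I_D ≈ 0.4 mA

V_G = V_DD·R_2/(R_1+R_2) = 12×33/153 = 2.59 V. With the source grounded, V_GS = V_G = 2.59 V.
Assume saturation: I_D = (k_n/2)(V_GS − V_t)² = (1.3/2)×(2.59 − 1.8)² = 0.65×0.788² = 0.404 mA.
V_DS = V_DD − I_D·R_D = 12 − 0.404×1.8 = 11.3 V.
Saturation requires V_DS ≥ V_GS − V_t = 0.788 V; 11.3 ≥ 0.788 ✓.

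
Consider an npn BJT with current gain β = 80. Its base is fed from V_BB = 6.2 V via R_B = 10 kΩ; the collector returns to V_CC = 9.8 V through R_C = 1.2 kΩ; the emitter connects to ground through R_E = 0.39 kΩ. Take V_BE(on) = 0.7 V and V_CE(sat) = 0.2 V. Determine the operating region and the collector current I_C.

Assume active: I_B = (6.2 − 0.7)/(10 + 81×0.39) = 0.132 mA, I_C = β·I_B = 10.6 mA.
Then V_CE = 9.8 − 10.6×1.2 − 10.7×0.39 = -7.07 V < 0.2 V — the active assumption fails.
Re-solve with V_CE = 0.2 V. KCL at the emitter: V_E/R_E = (V_BB−0.7−V_E)/R_B + (V_CC−0.2−V_E)/R_C, giving V_E = 2.44 V.
I_C = (V_CC − 0.2 − V_E)/R_C = (9.6 − 2.44)/1.2 = 5.96 mA.
Check: I_B = (5.5 − 2.44)/10 = 0.306 mA, and β·I_B = 24.4 mA > I_C, confirming saturation.

saturation; I_C ≈ 6 mA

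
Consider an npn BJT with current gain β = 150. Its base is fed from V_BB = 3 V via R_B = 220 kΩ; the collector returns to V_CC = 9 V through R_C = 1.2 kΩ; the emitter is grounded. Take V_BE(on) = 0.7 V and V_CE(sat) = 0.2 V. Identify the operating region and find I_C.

Assume active. Base-emitter loop: I_B = (V_BB − V_BE)/R_B = (3 − 0.7)/220 = 0.0105 mA.
I_C = β·I_B = 150×0.0105 = 1.57 mA.
V_CE = V_CC − I_C·R_C = 9 − 1.57×1.2 = 7.12 V > V_CE(sat), so the active-region assumption holds.

active; I_C ≈ 1.6 mA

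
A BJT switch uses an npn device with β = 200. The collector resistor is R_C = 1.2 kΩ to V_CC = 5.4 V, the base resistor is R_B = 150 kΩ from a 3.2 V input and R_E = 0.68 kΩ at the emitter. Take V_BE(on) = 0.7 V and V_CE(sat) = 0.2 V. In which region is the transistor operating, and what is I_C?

active; I_C ≈ 1.7 mA

Assume active. Base-emitter loop: I_B = (V_BB − V_BE)/(R_B + (β+1)R_E) = (3.2 − 0.7)/(150 + 201×0.68) = 0.00872 mA.
I_C = β·I_B = 200×0.00872 = 1.74 mA.
V_CE = V_CC − I_C·R_C − I_E·R_E = 5.4 − 1.74×1.2 − 1.75×0.68 = 2.12 V > V_CE(sat), so the active-region assumption holds.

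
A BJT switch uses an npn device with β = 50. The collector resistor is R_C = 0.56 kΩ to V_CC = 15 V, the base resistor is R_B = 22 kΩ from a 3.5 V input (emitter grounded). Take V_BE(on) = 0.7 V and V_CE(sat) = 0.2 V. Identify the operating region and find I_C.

active; I_C ≈ 6.4 mA

Assume active. Base-emitter loop: I_B = (V_BB − V_BE)/R_B = (3.5 − 0.7)/22 = 0.127 mA.
I_C = β·I_B = 50×0.127 = 6.36 mA.
V_CE = V_CC − I_C·R_C = 15 − 6.36×0.56 = 11.4 V > V_CE(sat), so the active-region assumption holds.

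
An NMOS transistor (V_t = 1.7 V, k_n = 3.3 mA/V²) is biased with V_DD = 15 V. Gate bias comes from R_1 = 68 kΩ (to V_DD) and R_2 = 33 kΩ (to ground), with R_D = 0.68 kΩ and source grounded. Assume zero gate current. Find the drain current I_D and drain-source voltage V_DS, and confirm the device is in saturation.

I_D ≈ 17 mA, V_DS ≈ 3.5 V

V_G = V_DD·R_2/(R_1+R_2) = 15×33/101 = 4.9 V. With the source grounded, V_GS = V_G = 4.9 V.
Assume saturation: I_D = (k_n/2)(V_GS − V_t)² = (3.3/2)×(4.9 − 1.7)² = 1.65×3.2² = 16.9 mA.
V_DS = V_DD − I_D·R_D = 15 − 16.9×0.68 = 3.5 V.
Saturation requires V_DS ≥ V_GS − V_t = 3.2 V; 3.5 ≥ 3.2 ✓.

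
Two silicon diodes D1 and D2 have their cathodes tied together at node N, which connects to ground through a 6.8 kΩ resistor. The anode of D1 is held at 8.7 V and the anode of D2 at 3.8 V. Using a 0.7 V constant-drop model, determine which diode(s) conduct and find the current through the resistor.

Only D1 conducts; I_R ≈ 1.2 mA

Assume both conduct. Then node N would need to be at both 8.7−0.7 = 8 V and 3.8−0.7 = 3.1 V, which is impossible.
Assume only D1 conducts: V_N = 8.7 − 0.7 = 8 V, so I_R = 8/6.8 = 1.18 mA.
Check D2: its anode-to-cathode voltage is 3.8 − 8 = -4.2 V < 0.7 V, so it is off. The assumption is consistent.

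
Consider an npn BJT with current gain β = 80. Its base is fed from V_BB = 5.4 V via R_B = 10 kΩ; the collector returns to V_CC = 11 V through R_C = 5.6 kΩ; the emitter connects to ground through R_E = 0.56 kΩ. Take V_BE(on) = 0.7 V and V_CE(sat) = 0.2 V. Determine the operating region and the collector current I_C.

Assume active: I_B = (5.4 − 0.7)/(10 + 81×0.56) = 0.0849 mA, I_C = β·I_B = 6.79 mA.
Then V_CE = 11 − 6.79×5.6 − 6.88×0.56 = -30.9 V < 0.2 V — the active assumption fails.
Re-solve with V_CE = 0.2 V. KCL at the emitter: V_E/R_E = (V_BB−0.7−V_E)/R_B + (V_CC−0.2−V_E)/R_C, giving V_E = 1.16 V.
I_C = (V_CC − 0.2 − V_E)/R_C = (10.8 − 1.16)/5.6 = 1.72 mA.
Check: I_B = (4.7 − 1.16)/10 = 0.354 mA, and β·I_B = 28.3 mA > I_C, confirming saturation.

saturation; I_C ≈ 1.7 mA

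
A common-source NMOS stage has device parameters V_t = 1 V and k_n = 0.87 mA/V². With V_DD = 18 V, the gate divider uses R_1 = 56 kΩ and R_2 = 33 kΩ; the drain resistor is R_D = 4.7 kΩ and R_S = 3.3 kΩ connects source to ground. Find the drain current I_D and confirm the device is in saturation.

V_G = V_DD·R_2/(R_1+R_2) = 18×33/89 = 6.67 V.
Assume saturation: I_D = (k_n/2)(V_GS − V_t)² with V_GS = V_G − I_D·R_S = 6.67 − 3.3·I_D.
Substituting gives 4.74·I_D² − 17.3·I_D + 14 = 0, with roots I_D = 1.21 or 2.44 mA.
The root I_D = 2.44 mA gives V_GS = -1.37 V ≤ V_t, so take I_D = 1.21 mA.
Then V_GS = 2.67 V and V_DS = V_DD − I_D(R_D+R_S) = 18 − 1.21×8 = 8.29 V.
Saturation requires V_DS ≥ V_GS − V_t = 1.67 V; 8.29 ≥ 1.67 ✓.

I_D ≈ 1.2 mA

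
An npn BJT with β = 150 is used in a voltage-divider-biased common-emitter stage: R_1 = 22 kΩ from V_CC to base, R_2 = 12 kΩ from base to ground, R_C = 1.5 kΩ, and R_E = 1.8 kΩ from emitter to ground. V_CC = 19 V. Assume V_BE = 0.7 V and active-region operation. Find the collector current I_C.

I_C ≈ 3.2 mA

Thevenize the base divider: V_Th = V_CC·R_2/(R_1+R_2) = 19×12/34 = 6.71 V, R_Th = R_1‖R_2 = 7.76 kΩ.
Base-emitter loop: V_Th = I_B·R_Th + V_BE + (β+1)I_B·R_E, so I_B = (6.71 − 0.7) / (7.76 + 151×1.8) = 0.0215 mA.
I_C = β·I_B = 150×0.0215 = 3.22 mA, and I_E = (β+1)I_B = 3.24 mA.
V_CE = V_CC − I_C·R_C − I_E·R_E = 19 − 3.22×1.5 − 3.24×1.8 = 8.33 V.
V_CE = 8.33 V > 0.2 V confirms active-region operation.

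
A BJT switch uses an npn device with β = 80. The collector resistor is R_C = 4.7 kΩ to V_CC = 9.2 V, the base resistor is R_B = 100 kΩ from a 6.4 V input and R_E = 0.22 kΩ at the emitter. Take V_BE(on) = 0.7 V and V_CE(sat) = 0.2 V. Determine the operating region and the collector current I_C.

saturation; I_C ≈ 1.8 mA

Assume active: I_B = (6.4 − 0.7)/(100 + 81×0.22) = 0.0484 mA, I_C = β·I_B = 3.87 mA.
Then V_CE = 9.2 − 3.87×4.7 − 3.92×0.22 = -9.85 V < 0.2 V — the active assumption fails.
Re-solve with V_CE = 0.2 V. KCL at the emitter: V_E/R_E = (V_BB−0.7−V_E)/R_B + (V_CC−0.2−V_E)/R_C, giving V_E = 0.414 V.
I_C = (V_CC − 0.2 − V_E)/R_C = (9 − 0.414)/4.7 = 1.83 mA.
Check: I_B = (5.7 − 0.414)/100 = 0.0529 mA, and β·I_B = 4.23 mA > I_C, confirming saturation.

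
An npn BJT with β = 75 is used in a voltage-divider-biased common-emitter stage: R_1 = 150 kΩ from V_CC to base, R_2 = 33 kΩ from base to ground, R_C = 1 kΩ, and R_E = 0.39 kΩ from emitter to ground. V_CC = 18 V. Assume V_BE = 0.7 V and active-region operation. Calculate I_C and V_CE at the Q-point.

Thevenize the base divider: V_Th = V_CC·R_2/(R_1+R_2) = 18×33/183 = 3.25 V, R_Th = R_1‖R_2 = 27 kΩ.
Base-emitter loop: V_Th = I_B·R_Th + V_BE + (β+1)I_B·R_E, so I_B = (3.25 − 0.7) / (27 + 76×0.39) = 0.0449 mA.
I_C = β·I_B = 75×0.0449 = 3.37 mA, and I_E = (β+1)I_B = 3.41 mA.
V_CE = V_CC − I_C·R_C − I_E·R_E = 18 − 3.37×1 − 3.41×0.39 = 13.3 V.
V_CE = 13.3 V > 0.2 V confirms active-region operation.

I_C ≈ 3.4 mA, V_CE ≈ 13 V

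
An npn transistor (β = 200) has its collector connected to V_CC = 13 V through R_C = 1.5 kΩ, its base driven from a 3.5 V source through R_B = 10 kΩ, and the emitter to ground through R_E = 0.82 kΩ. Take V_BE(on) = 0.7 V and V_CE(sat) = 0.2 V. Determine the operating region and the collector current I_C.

active; I_C ≈ 3.2 mA

Assume active. Base-emitter loop: I_B = (V_BB − V_BE)/(R_B + (β+1)R_E) = (3.5 − 0.7)/(10 + 201×0.82) = 0.016 mA.
I_C = β·I_B = 200×0.016 = 3.2 mA.
V_CE = V_CC − I_C·R_C − I_E·R_E = 13 − 3.2×1.5 − 3.22×0.82 = 5.56 V > V_CE(sat), so the active-region assumption holds.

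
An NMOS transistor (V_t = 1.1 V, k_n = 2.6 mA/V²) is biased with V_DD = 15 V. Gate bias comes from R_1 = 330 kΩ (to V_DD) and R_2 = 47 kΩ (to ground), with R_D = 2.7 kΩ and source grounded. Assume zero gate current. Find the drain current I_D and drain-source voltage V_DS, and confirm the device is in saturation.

V_G = V_DD·R_2/(R_1+R_2) = 15×47/377 = 1.87 V. With the source grounded, V_GS = V_G = 1.87 V.
Assume saturation: I_D = (k_n/2)(V_GS − V_t)² = (2.6/2)×(1.87 − 1.1)² = 1.3×0.77² = 0.771 mA.
V_DS = V_DD − I_D·R_D = 15 − 0.771×2.7 = 12.9 V.
Saturation requires V_DS ≥ V_GS − V_t = 0.77 V; 12.9 ≥ 0.77 ✓.

I_D ≈ 0.77 mA, V_DS ≈ 13 V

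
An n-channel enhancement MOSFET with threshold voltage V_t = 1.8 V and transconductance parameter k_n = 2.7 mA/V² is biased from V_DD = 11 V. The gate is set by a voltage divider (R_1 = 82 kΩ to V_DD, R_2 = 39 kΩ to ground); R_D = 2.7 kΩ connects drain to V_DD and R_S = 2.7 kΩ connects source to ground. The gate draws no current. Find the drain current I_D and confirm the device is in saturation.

V_G = V_DD·R_2/(R_1+R_2) = 11×39/121 = 3.55 V.
Assume saturation: I_D = (k_n/2)(V_GS − V_t)² with V_GS = V_G − I_D·R_S = 3.55 − 2.7·I_D.
Substituting gives 9.84·I_D² − 13.7·I_D + 4.11 = 0, with roots I_D = 0.436 or 0.959 mA.
The root I_D = 0.959 mA gives V_GS = 0.957 V ≤ V_t, so take I_D = 0.436 mA.
Then V_GS = 2.37 V and V_DS = V_DD − I_D(R_D+R_S) = 11 − 0.436×5.4 = 8.65 V.
Saturation requires V_DS ≥ V_GS − V_t = 0.568 V; 8.65 ≥ 0.568 ✓.

I_D ≈ 0.44 mA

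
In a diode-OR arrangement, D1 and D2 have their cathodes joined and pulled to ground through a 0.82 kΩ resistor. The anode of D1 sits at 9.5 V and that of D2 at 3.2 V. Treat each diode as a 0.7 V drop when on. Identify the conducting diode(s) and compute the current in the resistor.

Assume both conduct. Then node N would need to be at both 9.5−0.7 = 8.8 V and 3.2−0.7 = 2.5 V, which is impossible.
Assume only D1 conducts: V_N = 9.5 − 0.7 = 8.8 V, so I_R = 8.8/0.82 = 10.7 mA.
Check D2: its anode-to-cathode voltage is 3.2 − 8.8 = -5.6 V < 0.7 V, so it is off. The assumption is consistent.

Only D1 conducts; I_R ≈ 11 mA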